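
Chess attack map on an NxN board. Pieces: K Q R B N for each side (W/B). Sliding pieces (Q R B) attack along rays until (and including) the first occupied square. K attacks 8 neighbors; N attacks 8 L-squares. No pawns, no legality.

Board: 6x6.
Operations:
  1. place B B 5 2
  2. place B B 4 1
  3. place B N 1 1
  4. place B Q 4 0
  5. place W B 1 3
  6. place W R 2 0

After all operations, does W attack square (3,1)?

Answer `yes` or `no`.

Answer: yes

Derivation:
Op 1: place BB@(5,2)
Op 2: place BB@(4,1)
Op 3: place BN@(1,1)
Op 4: place BQ@(4,0)
Op 5: place WB@(1,3)
Op 6: place WR@(2,0)
Per-piece attacks for W:
  WB@(1,3): attacks (2,4) (3,5) (2,2) (3,1) (4,0) (0,4) (0,2) [ray(1,-1) blocked at (4,0)]
  WR@(2,0): attacks (2,1) (2,2) (2,3) (2,4) (2,5) (3,0) (4,0) (1,0) (0,0) [ray(1,0) blocked at (4,0)]
W attacks (3,1): yes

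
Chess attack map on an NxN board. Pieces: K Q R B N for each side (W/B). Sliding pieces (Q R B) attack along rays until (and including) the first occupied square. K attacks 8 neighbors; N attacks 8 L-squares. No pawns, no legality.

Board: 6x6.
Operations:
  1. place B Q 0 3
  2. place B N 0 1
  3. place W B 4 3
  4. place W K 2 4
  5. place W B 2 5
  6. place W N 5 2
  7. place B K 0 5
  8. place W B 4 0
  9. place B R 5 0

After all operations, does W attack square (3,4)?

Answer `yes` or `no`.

Op 1: place BQ@(0,3)
Op 2: place BN@(0,1)
Op 3: place WB@(4,3)
Op 4: place WK@(2,4)
Op 5: place WB@(2,5)
Op 6: place WN@(5,2)
Op 7: place BK@(0,5)
Op 8: place WB@(4,0)
Op 9: place BR@(5,0)
Per-piece attacks for W:
  WK@(2,4): attacks (2,5) (2,3) (3,4) (1,4) (3,5) (3,3) (1,5) (1,3)
  WB@(2,5): attacks (3,4) (4,3) (1,4) (0,3) [ray(1,-1) blocked at (4,3); ray(-1,-1) blocked at (0,3)]
  WB@(4,0): attacks (5,1) (3,1) (2,2) (1,3) (0,4)
  WB@(4,3): attacks (5,4) (5,2) (3,4) (2,5) (3,2) (2,1) (1,0) [ray(1,-1) blocked at (5,2); ray(-1,1) blocked at (2,5)]
  WN@(5,2): attacks (4,4) (3,3) (4,0) (3,1)
W attacks (3,4): yes

Answer: yes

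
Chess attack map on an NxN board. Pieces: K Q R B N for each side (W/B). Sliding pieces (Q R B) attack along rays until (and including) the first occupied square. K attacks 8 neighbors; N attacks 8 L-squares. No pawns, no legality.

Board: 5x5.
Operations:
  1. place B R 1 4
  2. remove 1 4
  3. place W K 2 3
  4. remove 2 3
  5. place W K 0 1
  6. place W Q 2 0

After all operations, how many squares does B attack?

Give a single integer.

Op 1: place BR@(1,4)
Op 2: remove (1,4)
Op 3: place WK@(2,3)
Op 4: remove (2,3)
Op 5: place WK@(0,1)
Op 6: place WQ@(2,0)
Per-piece attacks for B:
Union (0 distinct): (none)

Answer: 0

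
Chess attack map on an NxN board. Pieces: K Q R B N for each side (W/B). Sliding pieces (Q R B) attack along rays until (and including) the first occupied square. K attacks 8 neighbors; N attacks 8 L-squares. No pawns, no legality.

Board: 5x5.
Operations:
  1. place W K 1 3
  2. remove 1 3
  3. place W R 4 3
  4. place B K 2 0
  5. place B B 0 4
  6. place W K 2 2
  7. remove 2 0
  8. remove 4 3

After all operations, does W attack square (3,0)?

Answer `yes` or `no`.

Op 1: place WK@(1,3)
Op 2: remove (1,3)
Op 3: place WR@(4,3)
Op 4: place BK@(2,0)
Op 5: place BB@(0,4)
Op 6: place WK@(2,2)
Op 7: remove (2,0)
Op 8: remove (4,3)
Per-piece attacks for W:
  WK@(2,2): attacks (2,3) (2,1) (3,2) (1,2) (3,3) (3,1) (1,3) (1,1)
W attacks (3,0): no

Answer: no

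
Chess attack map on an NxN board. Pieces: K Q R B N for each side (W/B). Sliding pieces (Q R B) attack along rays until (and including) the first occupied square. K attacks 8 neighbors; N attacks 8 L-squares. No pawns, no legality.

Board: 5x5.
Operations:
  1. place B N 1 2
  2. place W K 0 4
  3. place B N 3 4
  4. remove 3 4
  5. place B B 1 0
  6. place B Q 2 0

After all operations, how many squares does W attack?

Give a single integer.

Op 1: place BN@(1,2)
Op 2: place WK@(0,4)
Op 3: place BN@(3,4)
Op 4: remove (3,4)
Op 5: place BB@(1,0)
Op 6: place BQ@(2,0)
Per-piece attacks for W:
  WK@(0,4): attacks (0,3) (1,4) (1,3)
Union (3 distinct): (0,3) (1,3) (1,4)

Answer: 3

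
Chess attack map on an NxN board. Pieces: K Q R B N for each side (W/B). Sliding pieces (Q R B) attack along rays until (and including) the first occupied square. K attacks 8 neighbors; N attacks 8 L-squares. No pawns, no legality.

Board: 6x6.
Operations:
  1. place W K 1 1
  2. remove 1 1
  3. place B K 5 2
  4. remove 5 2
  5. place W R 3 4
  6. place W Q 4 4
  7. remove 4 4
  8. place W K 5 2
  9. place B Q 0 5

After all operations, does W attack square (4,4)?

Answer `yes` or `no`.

Answer: yes

Derivation:
Op 1: place WK@(1,1)
Op 2: remove (1,1)
Op 3: place BK@(5,2)
Op 4: remove (5,2)
Op 5: place WR@(3,4)
Op 6: place WQ@(4,4)
Op 7: remove (4,4)
Op 8: place WK@(5,2)
Op 9: place BQ@(0,5)
Per-piece attacks for W:
  WR@(3,4): attacks (3,5) (3,3) (3,2) (3,1) (3,0) (4,4) (5,4) (2,4) (1,4) (0,4)
  WK@(5,2): attacks (5,3) (5,1) (4,2) (4,3) (4,1)
W attacks (4,4): yes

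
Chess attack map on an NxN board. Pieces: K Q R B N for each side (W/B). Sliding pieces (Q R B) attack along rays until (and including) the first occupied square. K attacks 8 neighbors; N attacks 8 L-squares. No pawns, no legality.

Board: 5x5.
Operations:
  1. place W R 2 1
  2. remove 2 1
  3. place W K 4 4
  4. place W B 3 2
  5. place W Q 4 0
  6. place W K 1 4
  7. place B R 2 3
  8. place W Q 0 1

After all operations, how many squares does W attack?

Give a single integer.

Answer: 21

Derivation:
Op 1: place WR@(2,1)
Op 2: remove (2,1)
Op 3: place WK@(4,4)
Op 4: place WB@(3,2)
Op 5: place WQ@(4,0)
Op 6: place WK@(1,4)
Op 7: place BR@(2,3)
Op 8: place WQ@(0,1)
Per-piece attacks for W:
  WQ@(0,1): attacks (0,2) (0,3) (0,4) (0,0) (1,1) (2,1) (3,1) (4,1) (1,2) (2,3) (1,0) [ray(1,1) blocked at (2,3)]
  WK@(1,4): attacks (1,3) (2,4) (0,4) (2,3) (0,3)
  WB@(3,2): attacks (4,3) (4,1) (2,3) (2,1) (1,0) [ray(-1,1) blocked at (2,3)]
  WQ@(4,0): attacks (4,1) (4,2) (4,3) (4,4) (3,0) (2,0) (1,0) (0,0) (3,1) (2,2) (1,3) (0,4) [ray(0,1) blocked at (4,4)]
  WK@(4,4): attacks (4,3) (3,4) (3,3)
Union (21 distinct): (0,0) (0,2) (0,3) (0,4) (1,0) (1,1) (1,2) (1,3) (2,0) (2,1) (2,2) (2,3) (2,4) (3,0) (3,1) (3,3) (3,4) (4,1) (4,2) (4,3) (4,4)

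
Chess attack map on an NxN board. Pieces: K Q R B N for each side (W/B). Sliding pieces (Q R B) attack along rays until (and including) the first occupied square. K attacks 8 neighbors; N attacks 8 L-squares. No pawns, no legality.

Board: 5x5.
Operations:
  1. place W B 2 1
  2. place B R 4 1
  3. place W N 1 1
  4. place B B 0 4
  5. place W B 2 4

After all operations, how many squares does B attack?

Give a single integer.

Answer: 8

Derivation:
Op 1: place WB@(2,1)
Op 2: place BR@(4,1)
Op 3: place WN@(1,1)
Op 4: place BB@(0,4)
Op 5: place WB@(2,4)
Per-piece attacks for B:
  BB@(0,4): attacks (1,3) (2,2) (3,1) (4,0)
  BR@(4,1): attacks (4,2) (4,3) (4,4) (4,0) (3,1) (2,1) [ray(-1,0) blocked at (2,1)]
Union (8 distinct): (1,3) (2,1) (2,2) (3,1) (4,0) (4,2) (4,3) (4,4)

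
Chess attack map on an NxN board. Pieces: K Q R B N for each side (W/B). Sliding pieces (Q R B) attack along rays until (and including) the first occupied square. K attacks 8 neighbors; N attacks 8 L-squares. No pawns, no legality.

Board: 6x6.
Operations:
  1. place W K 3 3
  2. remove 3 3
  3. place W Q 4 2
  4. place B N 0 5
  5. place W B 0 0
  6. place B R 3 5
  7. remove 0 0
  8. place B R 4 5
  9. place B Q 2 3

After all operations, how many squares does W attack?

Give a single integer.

Op 1: place WK@(3,3)
Op 2: remove (3,3)
Op 3: place WQ@(4,2)
Op 4: place BN@(0,5)
Op 5: place WB@(0,0)
Op 6: place BR@(3,5)
Op 7: remove (0,0)
Op 8: place BR@(4,5)
Op 9: place BQ@(2,3)
Per-piece attacks for W:
  WQ@(4,2): attacks (4,3) (4,4) (4,5) (4,1) (4,0) (5,2) (3,2) (2,2) (1,2) (0,2) (5,3) (5,1) (3,3) (2,4) (1,5) (3,1) (2,0) [ray(0,1) blocked at (4,5)]
Union (17 distinct): (0,2) (1,2) (1,5) (2,0) (2,2) (2,4) (3,1) (3,2) (3,3) (4,0) (4,1) (4,3) (4,4) (4,5) (5,1) (5,2) (5,3)

Answer: 17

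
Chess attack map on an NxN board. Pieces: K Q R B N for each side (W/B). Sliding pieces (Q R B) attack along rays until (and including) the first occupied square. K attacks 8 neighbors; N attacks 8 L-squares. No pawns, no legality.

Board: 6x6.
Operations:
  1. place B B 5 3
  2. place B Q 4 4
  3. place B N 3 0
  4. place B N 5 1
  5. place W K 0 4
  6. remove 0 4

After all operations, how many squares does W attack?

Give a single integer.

Answer: 0

Derivation:
Op 1: place BB@(5,3)
Op 2: place BQ@(4,4)
Op 3: place BN@(3,0)
Op 4: place BN@(5,1)
Op 5: place WK@(0,4)
Op 6: remove (0,4)
Per-piece attacks for W:
Union (0 distinct): (none)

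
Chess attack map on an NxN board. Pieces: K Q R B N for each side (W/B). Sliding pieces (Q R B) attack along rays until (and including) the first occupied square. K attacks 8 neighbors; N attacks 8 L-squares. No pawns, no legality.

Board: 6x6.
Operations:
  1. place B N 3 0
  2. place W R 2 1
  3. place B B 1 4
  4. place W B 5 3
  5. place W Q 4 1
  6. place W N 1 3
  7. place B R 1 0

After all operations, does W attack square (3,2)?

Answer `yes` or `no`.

Op 1: place BN@(3,0)
Op 2: place WR@(2,1)
Op 3: place BB@(1,4)
Op 4: place WB@(5,3)
Op 5: place WQ@(4,1)
Op 6: place WN@(1,3)
Op 7: place BR@(1,0)
Per-piece attacks for W:
  WN@(1,3): attacks (2,5) (3,4) (0,5) (2,1) (3,2) (0,1)
  WR@(2,1): attacks (2,2) (2,3) (2,4) (2,5) (2,0) (3,1) (4,1) (1,1) (0,1) [ray(1,0) blocked at (4,1)]
  WQ@(4,1): attacks (4,2) (4,3) (4,4) (4,5) (4,0) (5,1) (3,1) (2,1) (5,2) (5,0) (3,2) (2,3) (1,4) (3,0) [ray(-1,0) blocked at (2,1); ray(-1,1) blocked at (1,4); ray(-1,-1) blocked at (3,0)]
  WB@(5,3): attacks (4,4) (3,5) (4,2) (3,1) (2,0)
W attacks (3,2): yes

Answer: yes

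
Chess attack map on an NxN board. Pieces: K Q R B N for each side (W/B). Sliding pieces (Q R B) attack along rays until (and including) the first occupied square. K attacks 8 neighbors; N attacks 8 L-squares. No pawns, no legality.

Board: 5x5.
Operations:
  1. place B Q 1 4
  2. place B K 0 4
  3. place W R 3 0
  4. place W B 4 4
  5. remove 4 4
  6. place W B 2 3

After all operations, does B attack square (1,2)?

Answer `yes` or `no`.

Op 1: place BQ@(1,4)
Op 2: place BK@(0,4)
Op 3: place WR@(3,0)
Op 4: place WB@(4,4)
Op 5: remove (4,4)
Op 6: place WB@(2,3)
Per-piece attacks for B:
  BK@(0,4): attacks (0,3) (1,4) (1,3)
  BQ@(1,4): attacks (1,3) (1,2) (1,1) (1,0) (2,4) (3,4) (4,4) (0,4) (2,3) (0,3) [ray(-1,0) blocked at (0,4); ray(1,-1) blocked at (2,3)]
B attacks (1,2): yes

Answer: yes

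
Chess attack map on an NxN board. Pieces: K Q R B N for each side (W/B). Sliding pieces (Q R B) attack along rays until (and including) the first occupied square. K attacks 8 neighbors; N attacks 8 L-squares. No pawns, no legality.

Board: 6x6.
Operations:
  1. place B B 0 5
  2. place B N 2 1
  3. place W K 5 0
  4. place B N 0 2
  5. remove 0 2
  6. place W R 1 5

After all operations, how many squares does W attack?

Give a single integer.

Op 1: place BB@(0,5)
Op 2: place BN@(2,1)
Op 3: place WK@(5,0)
Op 4: place BN@(0,2)
Op 5: remove (0,2)
Op 6: place WR@(1,5)
Per-piece attacks for W:
  WR@(1,5): attacks (1,4) (1,3) (1,2) (1,1) (1,0) (2,5) (3,5) (4,5) (5,5) (0,5) [ray(-1,0) blocked at (0,5)]
  WK@(5,0): attacks (5,1) (4,0) (4,1)
Union (13 distinct): (0,5) (1,0) (1,1) (1,2) (1,3) (1,4) (2,5) (3,5) (4,0) (4,1) (4,5) (5,1) (5,5)

Answer: 13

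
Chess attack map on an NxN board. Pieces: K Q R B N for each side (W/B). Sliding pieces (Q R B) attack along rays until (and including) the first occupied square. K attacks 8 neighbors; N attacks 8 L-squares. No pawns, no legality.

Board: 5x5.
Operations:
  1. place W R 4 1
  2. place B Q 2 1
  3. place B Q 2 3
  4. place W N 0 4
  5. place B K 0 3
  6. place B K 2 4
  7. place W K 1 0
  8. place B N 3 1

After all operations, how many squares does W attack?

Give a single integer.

Op 1: place WR@(4,1)
Op 2: place BQ@(2,1)
Op 3: place BQ@(2,3)
Op 4: place WN@(0,4)
Op 5: place BK@(0,3)
Op 6: place BK@(2,4)
Op 7: place WK@(1,0)
Op 8: place BN@(3,1)
Per-piece attacks for W:
  WN@(0,4): attacks (1,2) (2,3)
  WK@(1,0): attacks (1,1) (2,0) (0,0) (2,1) (0,1)
  WR@(4,1): attacks (4,2) (4,3) (4,4) (4,0) (3,1) [ray(-1,0) blocked at (3,1)]
Union (12 distinct): (0,0) (0,1) (1,1) (1,2) (2,0) (2,1) (2,3) (3,1) (4,0) (4,2) (4,3) (4,4)

Answer: 12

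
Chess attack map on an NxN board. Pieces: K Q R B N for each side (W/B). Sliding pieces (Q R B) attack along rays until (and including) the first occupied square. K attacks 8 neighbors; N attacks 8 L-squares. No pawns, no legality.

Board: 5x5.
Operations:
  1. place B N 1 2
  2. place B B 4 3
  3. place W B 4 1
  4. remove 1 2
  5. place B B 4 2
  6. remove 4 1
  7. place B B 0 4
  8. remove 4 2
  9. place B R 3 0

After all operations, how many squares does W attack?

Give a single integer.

Op 1: place BN@(1,2)
Op 2: place BB@(4,3)
Op 3: place WB@(4,1)
Op 4: remove (1,2)
Op 5: place BB@(4,2)
Op 6: remove (4,1)
Op 7: place BB@(0,4)
Op 8: remove (4,2)
Op 9: place BR@(3,0)
Per-piece attacks for W:
Union (0 distinct): (none)

Answer: 0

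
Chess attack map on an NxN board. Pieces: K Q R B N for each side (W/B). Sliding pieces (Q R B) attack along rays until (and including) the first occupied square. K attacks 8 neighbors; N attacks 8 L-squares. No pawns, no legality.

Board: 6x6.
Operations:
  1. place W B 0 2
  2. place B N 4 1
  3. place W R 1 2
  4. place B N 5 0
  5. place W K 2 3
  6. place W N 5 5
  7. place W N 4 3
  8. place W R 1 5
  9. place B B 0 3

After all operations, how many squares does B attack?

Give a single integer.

Answer: 9

Derivation:
Op 1: place WB@(0,2)
Op 2: place BN@(4,1)
Op 3: place WR@(1,2)
Op 4: place BN@(5,0)
Op 5: place WK@(2,3)
Op 6: place WN@(5,5)
Op 7: place WN@(4,3)
Op 8: place WR@(1,5)
Op 9: place BB@(0,3)
Per-piece attacks for B:
  BB@(0,3): attacks (1,4) (2,5) (1,2) [ray(1,-1) blocked at (1,2)]
  BN@(4,1): attacks (5,3) (3,3) (2,2) (2,0)
  BN@(5,0): attacks (4,2) (3,1)
Union (9 distinct): (1,2) (1,4) (2,0) (2,2) (2,5) (3,1) (3,3) (4,2) (5,3)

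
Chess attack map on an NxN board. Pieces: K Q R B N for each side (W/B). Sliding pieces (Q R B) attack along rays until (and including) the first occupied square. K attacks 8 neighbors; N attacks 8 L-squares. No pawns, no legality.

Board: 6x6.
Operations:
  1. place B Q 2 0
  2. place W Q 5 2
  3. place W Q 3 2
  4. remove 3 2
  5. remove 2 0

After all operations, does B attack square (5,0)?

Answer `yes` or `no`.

Answer: no

Derivation:
Op 1: place BQ@(2,0)
Op 2: place WQ@(5,2)
Op 3: place WQ@(3,2)
Op 4: remove (3,2)
Op 5: remove (2,0)
Per-piece attacks for B:
B attacks (5,0): no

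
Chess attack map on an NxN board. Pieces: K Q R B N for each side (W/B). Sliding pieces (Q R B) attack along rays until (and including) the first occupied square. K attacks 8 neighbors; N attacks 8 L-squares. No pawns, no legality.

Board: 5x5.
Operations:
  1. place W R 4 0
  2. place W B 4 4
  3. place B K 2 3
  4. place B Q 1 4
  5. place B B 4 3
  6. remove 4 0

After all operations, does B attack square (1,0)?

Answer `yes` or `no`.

Answer: yes

Derivation:
Op 1: place WR@(4,0)
Op 2: place WB@(4,4)
Op 3: place BK@(2,3)
Op 4: place BQ@(1,4)
Op 5: place BB@(4,3)
Op 6: remove (4,0)
Per-piece attacks for B:
  BQ@(1,4): attacks (1,3) (1,2) (1,1) (1,0) (2,4) (3,4) (4,4) (0,4) (2,3) (0,3) [ray(1,0) blocked at (4,4); ray(1,-1) blocked at (2,3)]
  BK@(2,3): attacks (2,4) (2,2) (3,3) (1,3) (3,4) (3,2) (1,4) (1,2)
  BB@(4,3): attacks (3,4) (3,2) (2,1) (1,0)
B attacks (1,0): yes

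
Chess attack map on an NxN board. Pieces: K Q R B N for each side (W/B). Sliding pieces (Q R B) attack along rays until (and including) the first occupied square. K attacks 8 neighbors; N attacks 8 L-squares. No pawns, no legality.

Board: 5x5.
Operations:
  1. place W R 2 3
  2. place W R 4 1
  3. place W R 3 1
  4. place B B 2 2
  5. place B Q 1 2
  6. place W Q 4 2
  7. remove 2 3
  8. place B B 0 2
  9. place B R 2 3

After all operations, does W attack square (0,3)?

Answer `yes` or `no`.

Answer: no

Derivation:
Op 1: place WR@(2,3)
Op 2: place WR@(4,1)
Op 3: place WR@(3,1)
Op 4: place BB@(2,2)
Op 5: place BQ@(1,2)
Op 6: place WQ@(4,2)
Op 7: remove (2,3)
Op 8: place BB@(0,2)
Op 9: place BR@(2,3)
Per-piece attacks for W:
  WR@(3,1): attacks (3,2) (3,3) (3,4) (3,0) (4,1) (2,1) (1,1) (0,1) [ray(1,0) blocked at (4,1)]
  WR@(4,1): attacks (4,2) (4,0) (3,1) [ray(0,1) blocked at (4,2); ray(-1,0) blocked at (3,1)]
  WQ@(4,2): attacks (4,3) (4,4) (4,1) (3,2) (2,2) (3,3) (2,4) (3,1) [ray(0,-1) blocked at (4,1); ray(-1,0) blocked at (2,2); ray(-1,-1) blocked at (3,1)]
W attacks (0,3): no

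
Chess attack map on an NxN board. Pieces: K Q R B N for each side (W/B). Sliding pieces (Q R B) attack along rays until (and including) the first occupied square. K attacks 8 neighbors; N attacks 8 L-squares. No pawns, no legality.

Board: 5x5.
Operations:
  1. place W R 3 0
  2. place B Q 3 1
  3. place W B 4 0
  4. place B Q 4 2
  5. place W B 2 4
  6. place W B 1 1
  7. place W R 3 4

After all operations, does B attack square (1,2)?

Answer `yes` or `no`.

Answer: yes

Derivation:
Op 1: place WR@(3,0)
Op 2: place BQ@(3,1)
Op 3: place WB@(4,0)
Op 4: place BQ@(4,2)
Op 5: place WB@(2,4)
Op 6: place WB@(1,1)
Op 7: place WR@(3,4)
Per-piece attacks for B:
  BQ@(3,1): attacks (3,2) (3,3) (3,4) (3,0) (4,1) (2,1) (1,1) (4,2) (4,0) (2,2) (1,3) (0,4) (2,0) [ray(0,1) blocked at (3,4); ray(0,-1) blocked at (3,0); ray(-1,0) blocked at (1,1); ray(1,1) blocked at (4,2); ray(1,-1) blocked at (4,0)]
  BQ@(4,2): attacks (4,3) (4,4) (4,1) (4,0) (3,2) (2,2) (1,2) (0,2) (3,3) (2,4) (3,1) [ray(0,-1) blocked at (4,0); ray(-1,1) blocked at (2,4); ray(-1,-1) blocked at (3,1)]
B attacks (1,2): yes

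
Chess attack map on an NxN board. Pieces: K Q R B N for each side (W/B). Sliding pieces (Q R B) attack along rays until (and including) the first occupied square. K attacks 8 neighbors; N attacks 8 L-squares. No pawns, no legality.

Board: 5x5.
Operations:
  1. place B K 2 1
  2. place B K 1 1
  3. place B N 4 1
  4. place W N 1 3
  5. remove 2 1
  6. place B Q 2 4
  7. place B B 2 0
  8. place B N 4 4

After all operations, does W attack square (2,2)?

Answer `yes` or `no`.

Op 1: place BK@(2,1)
Op 2: place BK@(1,1)
Op 3: place BN@(4,1)
Op 4: place WN@(1,3)
Op 5: remove (2,1)
Op 6: place BQ@(2,4)
Op 7: place BB@(2,0)
Op 8: place BN@(4,4)
Per-piece attacks for W:
  WN@(1,3): attacks (3,4) (2,1) (3,2) (0,1)
W attacks (2,2): no

Answer: no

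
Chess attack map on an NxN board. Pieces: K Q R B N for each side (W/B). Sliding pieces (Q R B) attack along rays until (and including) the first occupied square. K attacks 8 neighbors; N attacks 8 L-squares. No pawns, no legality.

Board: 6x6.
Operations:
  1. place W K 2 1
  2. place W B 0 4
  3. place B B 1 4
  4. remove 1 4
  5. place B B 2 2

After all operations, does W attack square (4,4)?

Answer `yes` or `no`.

Op 1: place WK@(2,1)
Op 2: place WB@(0,4)
Op 3: place BB@(1,4)
Op 4: remove (1,4)
Op 5: place BB@(2,2)
Per-piece attacks for W:
  WB@(0,4): attacks (1,5) (1,3) (2,2) [ray(1,-1) blocked at (2,2)]
  WK@(2,1): attacks (2,2) (2,0) (3,1) (1,1) (3,2) (3,0) (1,2) (1,0)
W attacks (4,4): no

Answer: no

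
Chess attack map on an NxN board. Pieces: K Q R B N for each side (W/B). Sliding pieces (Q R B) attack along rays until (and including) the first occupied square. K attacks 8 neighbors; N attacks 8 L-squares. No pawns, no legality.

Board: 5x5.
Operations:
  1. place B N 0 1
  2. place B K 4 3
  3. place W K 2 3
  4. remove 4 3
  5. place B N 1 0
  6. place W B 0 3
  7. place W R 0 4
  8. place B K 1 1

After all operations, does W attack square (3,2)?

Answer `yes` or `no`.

Op 1: place BN@(0,1)
Op 2: place BK@(4,3)
Op 3: place WK@(2,3)
Op 4: remove (4,3)
Op 5: place BN@(1,0)
Op 6: place WB@(0,3)
Op 7: place WR@(0,4)
Op 8: place BK@(1,1)
Per-piece attacks for W:
  WB@(0,3): attacks (1,4) (1,2) (2,1) (3,0)
  WR@(0,4): attacks (0,3) (1,4) (2,4) (3,4) (4,4) [ray(0,-1) blocked at (0,3)]
  WK@(2,3): attacks (2,4) (2,2) (3,3) (1,3) (3,4) (3,2) (1,4) (1,2)
W attacks (3,2): yes

Answer: yes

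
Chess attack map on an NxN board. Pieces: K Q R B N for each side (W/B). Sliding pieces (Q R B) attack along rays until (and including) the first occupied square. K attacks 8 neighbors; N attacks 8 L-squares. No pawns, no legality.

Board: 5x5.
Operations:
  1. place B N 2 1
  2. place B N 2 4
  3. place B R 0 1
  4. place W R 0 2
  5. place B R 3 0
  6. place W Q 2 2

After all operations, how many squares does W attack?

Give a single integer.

Answer: 18

Derivation:
Op 1: place BN@(2,1)
Op 2: place BN@(2,4)
Op 3: place BR@(0,1)
Op 4: place WR@(0,2)
Op 5: place BR@(3,0)
Op 6: place WQ@(2,2)
Per-piece attacks for W:
  WR@(0,2): attacks (0,3) (0,4) (0,1) (1,2) (2,2) [ray(0,-1) blocked at (0,1); ray(1,0) blocked at (2,2)]
  WQ@(2,2): attacks (2,3) (2,4) (2,1) (3,2) (4,2) (1,2) (0,2) (3,3) (4,4) (3,1) (4,0) (1,3) (0,4) (1,1) (0,0) [ray(0,1) blocked at (2,4); ray(0,-1) blocked at (2,1); ray(-1,0) blocked at (0,2)]
Union (18 distinct): (0,0) (0,1) (0,2) (0,3) (0,4) (1,1) (1,2) (1,3) (2,1) (2,2) (2,3) (2,4) (3,1) (3,2) (3,3) (4,0) (4,2) (4,4)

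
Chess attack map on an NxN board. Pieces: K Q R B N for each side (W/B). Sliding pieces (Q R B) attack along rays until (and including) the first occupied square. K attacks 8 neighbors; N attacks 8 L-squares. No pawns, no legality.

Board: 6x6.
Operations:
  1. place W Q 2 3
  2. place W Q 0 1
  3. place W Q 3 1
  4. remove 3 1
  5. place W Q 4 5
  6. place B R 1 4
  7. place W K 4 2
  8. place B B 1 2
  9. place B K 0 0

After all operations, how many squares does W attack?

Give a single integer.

Answer: 33

Derivation:
Op 1: place WQ@(2,3)
Op 2: place WQ@(0,1)
Op 3: place WQ@(3,1)
Op 4: remove (3,1)
Op 5: place WQ@(4,5)
Op 6: place BR@(1,4)
Op 7: place WK@(4,2)
Op 8: place BB@(1,2)
Op 9: place BK@(0,0)
Per-piece attacks for W:
  WQ@(0,1): attacks (0,2) (0,3) (0,4) (0,5) (0,0) (1,1) (2,1) (3,1) (4,1) (5,1) (1,2) (1,0) [ray(0,-1) blocked at (0,0); ray(1,1) blocked at (1,2)]
  WQ@(2,3): attacks (2,4) (2,5) (2,2) (2,1) (2,0) (3,3) (4,3) (5,3) (1,3) (0,3) (3,4) (4,5) (3,2) (4,1) (5,0) (1,4) (1,2) [ray(1,1) blocked at (4,5); ray(-1,1) blocked at (1,4); ray(-1,-1) blocked at (1,2)]
  WK@(4,2): attacks (4,3) (4,1) (5,2) (3,2) (5,3) (5,1) (3,3) (3,1)
  WQ@(4,5): attacks (4,4) (4,3) (4,2) (5,5) (3,5) (2,5) (1,5) (0,5) (5,4) (3,4) (2,3) [ray(0,-1) blocked at (4,2); ray(-1,-1) blocked at (2,3)]
Union (33 distinct): (0,0) (0,2) (0,3) (0,4) (0,5) (1,0) (1,1) (1,2) (1,3) (1,4) (1,5) (2,0) (2,1) (2,2) (2,3) (2,4) (2,5) (3,1) (3,2) (3,3) (3,4) (3,5) (4,1) (4,2) (4,3) (4,4) (4,5) (5,0) (5,1) (5,2) (5,3) (5,4) (5,5)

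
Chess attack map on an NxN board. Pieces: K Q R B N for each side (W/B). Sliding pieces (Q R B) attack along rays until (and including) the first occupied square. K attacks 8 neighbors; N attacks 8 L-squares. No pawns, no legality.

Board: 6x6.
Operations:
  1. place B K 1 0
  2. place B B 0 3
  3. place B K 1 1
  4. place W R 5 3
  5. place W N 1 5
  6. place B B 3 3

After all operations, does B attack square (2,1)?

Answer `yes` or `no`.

Answer: yes

Derivation:
Op 1: place BK@(1,0)
Op 2: place BB@(0,3)
Op 3: place BK@(1,1)
Op 4: place WR@(5,3)
Op 5: place WN@(1,5)
Op 6: place BB@(3,3)
Per-piece attacks for B:
  BB@(0,3): attacks (1,4) (2,5) (1,2) (2,1) (3,0)
  BK@(1,0): attacks (1,1) (2,0) (0,0) (2,1) (0,1)
  BK@(1,1): attacks (1,2) (1,0) (2,1) (0,1) (2,2) (2,0) (0,2) (0,0)
  BB@(3,3): attacks (4,4) (5,5) (4,2) (5,1) (2,4) (1,5) (2,2) (1,1) [ray(-1,1) blocked at (1,5); ray(-1,-1) blocked at (1,1)]
B attacks (2,1): yes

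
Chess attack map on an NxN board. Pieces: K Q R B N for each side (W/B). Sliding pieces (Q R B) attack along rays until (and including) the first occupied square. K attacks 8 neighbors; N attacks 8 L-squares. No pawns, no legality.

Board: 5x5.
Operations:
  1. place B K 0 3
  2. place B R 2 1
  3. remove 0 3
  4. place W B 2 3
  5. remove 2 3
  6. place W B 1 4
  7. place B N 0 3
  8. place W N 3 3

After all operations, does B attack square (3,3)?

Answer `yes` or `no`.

Answer: no

Derivation:
Op 1: place BK@(0,3)
Op 2: place BR@(2,1)
Op 3: remove (0,3)
Op 4: place WB@(2,3)
Op 5: remove (2,3)
Op 6: place WB@(1,4)
Op 7: place BN@(0,3)
Op 8: place WN@(3,3)
Per-piece attacks for B:
  BN@(0,3): attacks (2,4) (1,1) (2,2)
  BR@(2,1): attacks (2,2) (2,3) (2,4) (2,0) (3,1) (4,1) (1,1) (0,1)
B attacks (3,3): no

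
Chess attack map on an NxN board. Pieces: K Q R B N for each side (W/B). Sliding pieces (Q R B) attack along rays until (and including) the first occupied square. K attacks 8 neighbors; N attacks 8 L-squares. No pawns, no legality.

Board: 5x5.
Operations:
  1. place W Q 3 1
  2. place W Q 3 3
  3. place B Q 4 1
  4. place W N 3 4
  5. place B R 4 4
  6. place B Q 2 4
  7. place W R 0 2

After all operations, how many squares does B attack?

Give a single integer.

Answer: 18

Derivation:
Op 1: place WQ@(3,1)
Op 2: place WQ@(3,3)
Op 3: place BQ@(4,1)
Op 4: place WN@(3,4)
Op 5: place BR@(4,4)
Op 6: place BQ@(2,4)
Op 7: place WR@(0,2)
Per-piece attacks for B:
  BQ@(2,4): attacks (2,3) (2,2) (2,1) (2,0) (3,4) (1,4) (0,4) (3,3) (1,3) (0,2) [ray(1,0) blocked at (3,4); ray(1,-1) blocked at (3,3); ray(-1,-1) blocked at (0,2)]
  BQ@(4,1): attacks (4,2) (4,3) (4,4) (4,0) (3,1) (3,2) (2,3) (1,4) (3,0) [ray(0,1) blocked at (4,4); ray(-1,0) blocked at (3,1)]
  BR@(4,4): attacks (4,3) (4,2) (4,1) (3,4) [ray(0,-1) blocked at (4,1); ray(-1,0) blocked at (3,4)]
Union (18 distinct): (0,2) (0,4) (1,3) (1,4) (2,0) (2,1) (2,2) (2,3) (3,0) (3,1) (3,2) (3,3) (3,4) (4,0) (4,1) (4,2) (4,3) (4,4)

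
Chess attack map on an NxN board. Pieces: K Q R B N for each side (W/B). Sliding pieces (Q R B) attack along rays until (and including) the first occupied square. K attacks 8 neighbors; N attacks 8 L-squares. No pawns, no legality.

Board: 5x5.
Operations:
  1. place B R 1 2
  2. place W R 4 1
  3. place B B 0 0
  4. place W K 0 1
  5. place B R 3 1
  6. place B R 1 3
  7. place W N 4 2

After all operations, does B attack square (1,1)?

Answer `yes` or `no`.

Op 1: place BR@(1,2)
Op 2: place WR@(4,1)
Op 3: place BB@(0,0)
Op 4: place WK@(0,1)
Op 5: place BR@(3,1)
Op 6: place BR@(1,3)
Op 7: place WN@(4,2)
Per-piece attacks for B:
  BB@(0,0): attacks (1,1) (2,2) (3,3) (4,4)
  BR@(1,2): attacks (1,3) (1,1) (1,0) (2,2) (3,2) (4,2) (0,2) [ray(0,1) blocked at (1,3); ray(1,0) blocked at (4,2)]
  BR@(1,3): attacks (1,4) (1,2) (2,3) (3,3) (4,3) (0,3) [ray(0,-1) blocked at (1,2)]
  BR@(3,1): attacks (3,2) (3,3) (3,4) (3,0) (4,1) (2,1) (1,1) (0,1) [ray(1,0) blocked at (4,1); ray(-1,0) blocked at (0,1)]
B attacks (1,1): yes

Answer: yes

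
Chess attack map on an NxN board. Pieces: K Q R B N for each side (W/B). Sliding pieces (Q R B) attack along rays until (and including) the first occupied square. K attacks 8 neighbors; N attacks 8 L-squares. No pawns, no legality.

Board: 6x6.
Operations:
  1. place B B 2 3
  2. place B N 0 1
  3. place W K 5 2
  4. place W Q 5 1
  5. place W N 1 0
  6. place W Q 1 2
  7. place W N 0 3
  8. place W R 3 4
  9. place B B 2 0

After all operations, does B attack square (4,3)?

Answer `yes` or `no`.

Op 1: place BB@(2,3)
Op 2: place BN@(0,1)
Op 3: place WK@(5,2)
Op 4: place WQ@(5,1)
Op 5: place WN@(1,0)
Op 6: place WQ@(1,2)
Op 7: place WN@(0,3)
Op 8: place WR@(3,4)
Op 9: place BB@(2,0)
Per-piece attacks for B:
  BN@(0,1): attacks (1,3) (2,2) (2,0)
  BB@(2,0): attacks (3,1) (4,2) (5,3) (1,1) (0,2)
  BB@(2,3): attacks (3,4) (3,2) (4,1) (5,0) (1,4) (0,5) (1,2) [ray(1,1) blocked at (3,4); ray(-1,-1) blocked at (1,2)]
B attacks (4,3): no

Answer: no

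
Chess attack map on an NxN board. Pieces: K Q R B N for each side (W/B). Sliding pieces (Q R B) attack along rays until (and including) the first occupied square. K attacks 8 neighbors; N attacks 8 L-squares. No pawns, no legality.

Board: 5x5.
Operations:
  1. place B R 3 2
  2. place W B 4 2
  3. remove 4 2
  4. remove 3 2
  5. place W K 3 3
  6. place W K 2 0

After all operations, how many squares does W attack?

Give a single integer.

Op 1: place BR@(3,2)
Op 2: place WB@(4,2)
Op 3: remove (4,2)
Op 4: remove (3,2)
Op 5: place WK@(3,3)
Op 6: place WK@(2,0)
Per-piece attacks for W:
  WK@(2,0): attacks (2,1) (3,0) (1,0) (3,1) (1,1)
  WK@(3,3): attacks (3,4) (3,2) (4,3) (2,3) (4,4) (4,2) (2,4) (2,2)
Union (13 distinct): (1,0) (1,1) (2,1) (2,2) (2,3) (2,4) (3,0) (3,1) (3,2) (3,4) (4,2) (4,3) (4,4)

Answer: 13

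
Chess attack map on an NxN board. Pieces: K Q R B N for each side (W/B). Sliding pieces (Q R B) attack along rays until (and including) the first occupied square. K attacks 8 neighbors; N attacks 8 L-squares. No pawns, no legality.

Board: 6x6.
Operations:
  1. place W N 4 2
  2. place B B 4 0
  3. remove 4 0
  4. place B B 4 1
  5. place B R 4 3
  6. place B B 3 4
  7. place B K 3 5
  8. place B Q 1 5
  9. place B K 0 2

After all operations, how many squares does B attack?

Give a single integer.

Answer: 24

Derivation:
Op 1: place WN@(4,2)
Op 2: place BB@(4,0)
Op 3: remove (4,0)
Op 4: place BB@(4,1)
Op 5: place BR@(4,3)
Op 6: place BB@(3,4)
Op 7: place BK@(3,5)
Op 8: place BQ@(1,5)
Op 9: place BK@(0,2)
Per-piece attacks for B:
  BK@(0,2): attacks (0,3) (0,1) (1,2) (1,3) (1,1)
  BQ@(1,5): attacks (1,4) (1,3) (1,2) (1,1) (1,0) (2,5) (3,5) (0,5) (2,4) (3,3) (4,2) (0,4) [ray(1,0) blocked at (3,5); ray(1,-1) blocked at (4,2)]
  BB@(3,4): attacks (4,5) (4,3) (2,5) (2,3) (1,2) (0,1) [ray(1,-1) blocked at (4,3)]
  BK@(3,5): attacks (3,4) (4,5) (2,5) (4,4) (2,4)
  BB@(4,1): attacks (5,2) (5,0) (3,2) (2,3) (1,4) (0,5) (3,0)
  BR@(4,3): attacks (4,4) (4,5) (4,2) (5,3) (3,3) (2,3) (1,3) (0,3) [ray(0,-1) blocked at (4,2)]
Union (24 distinct): (0,1) (0,3) (0,4) (0,5) (1,0) (1,1) (1,2) (1,3) (1,4) (2,3) (2,4) (2,5) (3,0) (3,2) (3,3) (3,4) (3,5) (4,2) (4,3) (4,4) (4,5) (5,0) (5,2) (5,3)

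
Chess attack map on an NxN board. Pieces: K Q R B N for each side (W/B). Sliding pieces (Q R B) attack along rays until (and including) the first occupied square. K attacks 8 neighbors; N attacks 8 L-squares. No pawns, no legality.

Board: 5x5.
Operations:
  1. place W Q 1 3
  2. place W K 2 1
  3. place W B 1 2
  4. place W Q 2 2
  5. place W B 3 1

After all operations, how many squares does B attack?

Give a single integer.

Answer: 0

Derivation:
Op 1: place WQ@(1,3)
Op 2: place WK@(2,1)
Op 3: place WB@(1,2)
Op 4: place WQ@(2,2)
Op 5: place WB@(3,1)
Per-piece attacks for B:
Union (0 distinct): (none)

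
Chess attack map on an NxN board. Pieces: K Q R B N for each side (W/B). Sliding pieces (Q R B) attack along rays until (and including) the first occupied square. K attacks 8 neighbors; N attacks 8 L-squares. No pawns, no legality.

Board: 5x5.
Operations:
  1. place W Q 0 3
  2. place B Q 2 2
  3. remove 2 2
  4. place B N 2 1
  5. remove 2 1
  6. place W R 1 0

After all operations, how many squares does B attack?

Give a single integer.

Answer: 0

Derivation:
Op 1: place WQ@(0,3)
Op 2: place BQ@(2,2)
Op 3: remove (2,2)
Op 4: place BN@(2,1)
Op 5: remove (2,1)
Op 6: place WR@(1,0)
Per-piece attacks for B:
Union (0 distinct): (none)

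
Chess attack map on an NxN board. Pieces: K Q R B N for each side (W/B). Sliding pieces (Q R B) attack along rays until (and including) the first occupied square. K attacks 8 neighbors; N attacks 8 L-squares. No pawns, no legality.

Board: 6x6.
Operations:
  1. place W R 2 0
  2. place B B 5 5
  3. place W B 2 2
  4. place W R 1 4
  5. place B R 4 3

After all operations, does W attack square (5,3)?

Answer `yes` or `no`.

Answer: no

Derivation:
Op 1: place WR@(2,0)
Op 2: place BB@(5,5)
Op 3: place WB@(2,2)
Op 4: place WR@(1,4)
Op 5: place BR@(4,3)
Per-piece attacks for W:
  WR@(1,4): attacks (1,5) (1,3) (1,2) (1,1) (1,0) (2,4) (3,4) (4,4) (5,4) (0,4)
  WR@(2,0): attacks (2,1) (2,2) (3,0) (4,0) (5,0) (1,0) (0,0) [ray(0,1) blocked at (2,2)]
  WB@(2,2): attacks (3,3) (4,4) (5,5) (3,1) (4,0) (1,3) (0,4) (1,1) (0,0) [ray(1,1) blocked at (5,5)]
W attacks (5,3): no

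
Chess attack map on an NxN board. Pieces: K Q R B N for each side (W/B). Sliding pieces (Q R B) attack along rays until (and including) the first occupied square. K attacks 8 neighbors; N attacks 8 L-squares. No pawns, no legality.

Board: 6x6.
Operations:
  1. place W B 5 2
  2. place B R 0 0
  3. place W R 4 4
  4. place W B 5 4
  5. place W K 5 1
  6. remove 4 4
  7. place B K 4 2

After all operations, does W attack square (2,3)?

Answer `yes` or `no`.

Op 1: place WB@(5,2)
Op 2: place BR@(0,0)
Op 3: place WR@(4,4)
Op 4: place WB@(5,4)
Op 5: place WK@(5,1)
Op 6: remove (4,4)
Op 7: place BK@(4,2)
Per-piece attacks for W:
  WK@(5,1): attacks (5,2) (5,0) (4,1) (4,2) (4,0)
  WB@(5,2): attacks (4,3) (3,4) (2,5) (4,1) (3,0)
  WB@(5,4): attacks (4,5) (4,3) (3,2) (2,1) (1,0)
W attacks (2,3): no

Answer: no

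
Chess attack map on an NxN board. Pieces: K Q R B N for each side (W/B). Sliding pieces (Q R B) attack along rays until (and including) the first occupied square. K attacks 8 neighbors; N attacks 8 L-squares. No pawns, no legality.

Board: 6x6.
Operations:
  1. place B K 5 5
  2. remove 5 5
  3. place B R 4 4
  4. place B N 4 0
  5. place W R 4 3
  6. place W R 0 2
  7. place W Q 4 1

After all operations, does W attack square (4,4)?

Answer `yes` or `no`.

Op 1: place BK@(5,5)
Op 2: remove (5,5)
Op 3: place BR@(4,4)
Op 4: place BN@(4,0)
Op 5: place WR@(4,3)
Op 6: place WR@(0,2)
Op 7: place WQ@(4,1)
Per-piece attacks for W:
  WR@(0,2): attacks (0,3) (0,4) (0,5) (0,1) (0,0) (1,2) (2,2) (3,2) (4,2) (5,2)
  WQ@(4,1): attacks (4,2) (4,3) (4,0) (5,1) (3,1) (2,1) (1,1) (0,1) (5,2) (5,0) (3,2) (2,3) (1,4) (0,5) (3,0) [ray(0,1) blocked at (4,3); ray(0,-1) blocked at (4,0)]
  WR@(4,3): attacks (4,4) (4,2) (4,1) (5,3) (3,3) (2,3) (1,3) (0,3) [ray(0,1) blocked at (4,4); ray(0,-1) blocked at (4,1)]
W attacks (4,4): yes

Answer: yes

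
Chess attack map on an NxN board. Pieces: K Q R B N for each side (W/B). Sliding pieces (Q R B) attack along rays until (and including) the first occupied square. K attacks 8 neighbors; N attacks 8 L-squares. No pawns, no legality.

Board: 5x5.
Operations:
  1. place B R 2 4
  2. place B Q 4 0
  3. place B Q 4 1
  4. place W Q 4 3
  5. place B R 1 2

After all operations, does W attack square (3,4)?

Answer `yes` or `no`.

Answer: yes

Derivation:
Op 1: place BR@(2,4)
Op 2: place BQ@(4,0)
Op 3: place BQ@(4,1)
Op 4: place WQ@(4,3)
Op 5: place BR@(1,2)
Per-piece attacks for W:
  WQ@(4,3): attacks (4,4) (4,2) (4,1) (3,3) (2,3) (1,3) (0,3) (3,4) (3,2) (2,1) (1,0) [ray(0,-1) blocked at (4,1)]
W attacks (3,4): yes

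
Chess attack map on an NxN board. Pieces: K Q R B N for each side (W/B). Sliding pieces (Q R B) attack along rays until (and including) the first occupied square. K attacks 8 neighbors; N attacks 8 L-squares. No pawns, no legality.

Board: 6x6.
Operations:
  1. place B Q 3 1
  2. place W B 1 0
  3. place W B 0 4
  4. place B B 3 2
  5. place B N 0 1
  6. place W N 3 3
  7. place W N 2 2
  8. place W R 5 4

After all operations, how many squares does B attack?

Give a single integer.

Op 1: place BQ@(3,1)
Op 2: place WB@(1,0)
Op 3: place WB@(0,4)
Op 4: place BB@(3,2)
Op 5: place BN@(0,1)
Op 6: place WN@(3,3)
Op 7: place WN@(2,2)
Op 8: place WR@(5,4)
Per-piece attacks for B:
  BN@(0,1): attacks (1,3) (2,2) (2,0)
  BQ@(3,1): attacks (3,2) (3,0) (4,1) (5,1) (2,1) (1,1) (0,1) (4,2) (5,3) (4,0) (2,2) (2,0) [ray(0,1) blocked at (3,2); ray(-1,0) blocked at (0,1); ray(-1,1) blocked at (2,2)]
  BB@(3,2): attacks (4,3) (5,4) (4,1) (5,0) (2,3) (1,4) (0,5) (2,1) (1,0) [ray(1,1) blocked at (5,4); ray(-1,-1) blocked at (1,0)]
Union (20 distinct): (0,1) (0,5) (1,0) (1,1) (1,3) (1,4) (2,0) (2,1) (2,2) (2,3) (3,0) (3,2) (4,0) (4,1) (4,2) (4,3) (5,0) (5,1) (5,3) (5,4)

Answer: 20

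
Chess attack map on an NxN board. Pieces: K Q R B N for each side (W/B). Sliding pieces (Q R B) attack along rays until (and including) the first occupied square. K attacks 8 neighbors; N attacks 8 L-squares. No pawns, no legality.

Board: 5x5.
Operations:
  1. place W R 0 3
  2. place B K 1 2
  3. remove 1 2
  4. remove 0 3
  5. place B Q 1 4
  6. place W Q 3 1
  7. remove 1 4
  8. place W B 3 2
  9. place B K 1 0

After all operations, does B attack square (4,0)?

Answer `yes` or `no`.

Op 1: place WR@(0,3)
Op 2: place BK@(1,2)
Op 3: remove (1,2)
Op 4: remove (0,3)
Op 5: place BQ@(1,4)
Op 6: place WQ@(3,1)
Op 7: remove (1,4)
Op 8: place WB@(3,2)
Op 9: place BK@(1,0)
Per-piece attacks for B:
  BK@(1,0): attacks (1,1) (2,0) (0,0) (2,1) (0,1)
B attacks (4,0): no

Answer: no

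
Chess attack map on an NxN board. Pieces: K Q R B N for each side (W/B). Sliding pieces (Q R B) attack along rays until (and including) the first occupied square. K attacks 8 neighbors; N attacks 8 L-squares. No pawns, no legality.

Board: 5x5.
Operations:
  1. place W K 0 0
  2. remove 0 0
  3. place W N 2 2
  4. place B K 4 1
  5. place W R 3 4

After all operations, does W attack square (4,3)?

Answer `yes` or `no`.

Op 1: place WK@(0,0)
Op 2: remove (0,0)
Op 3: place WN@(2,2)
Op 4: place BK@(4,1)
Op 5: place WR@(3,4)
Per-piece attacks for W:
  WN@(2,2): attacks (3,4) (4,3) (1,4) (0,3) (3,0) (4,1) (1,0) (0,1)
  WR@(3,4): attacks (3,3) (3,2) (3,1) (3,0) (4,4) (2,4) (1,4) (0,4)
W attacks (4,3): yes

Answer: yes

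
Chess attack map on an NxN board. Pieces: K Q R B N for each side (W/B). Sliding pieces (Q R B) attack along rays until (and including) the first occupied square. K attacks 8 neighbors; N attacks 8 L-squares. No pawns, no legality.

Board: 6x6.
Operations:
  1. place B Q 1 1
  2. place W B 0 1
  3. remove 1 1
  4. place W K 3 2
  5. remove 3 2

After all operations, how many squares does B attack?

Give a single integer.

Answer: 0

Derivation:
Op 1: place BQ@(1,1)
Op 2: place WB@(0,1)
Op 3: remove (1,1)
Op 4: place WK@(3,2)
Op 5: remove (3,2)
Per-piece attacks for B:
Union (0 distinct): (none)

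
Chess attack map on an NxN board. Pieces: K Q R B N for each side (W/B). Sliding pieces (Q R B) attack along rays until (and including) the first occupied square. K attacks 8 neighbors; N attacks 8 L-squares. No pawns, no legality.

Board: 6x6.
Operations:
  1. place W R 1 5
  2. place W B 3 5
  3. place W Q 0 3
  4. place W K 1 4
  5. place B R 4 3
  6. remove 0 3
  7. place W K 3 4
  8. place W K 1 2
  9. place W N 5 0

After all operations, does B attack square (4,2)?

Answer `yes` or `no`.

Answer: yes

Derivation:
Op 1: place WR@(1,5)
Op 2: place WB@(3,5)
Op 3: place WQ@(0,3)
Op 4: place WK@(1,4)
Op 5: place BR@(4,3)
Op 6: remove (0,3)
Op 7: place WK@(3,4)
Op 8: place WK@(1,2)
Op 9: place WN@(5,0)
Per-piece attacks for B:
  BR@(4,3): attacks (4,4) (4,5) (4,2) (4,1) (4,0) (5,3) (3,3) (2,3) (1,3) (0,3)
B attacks (4,2): yes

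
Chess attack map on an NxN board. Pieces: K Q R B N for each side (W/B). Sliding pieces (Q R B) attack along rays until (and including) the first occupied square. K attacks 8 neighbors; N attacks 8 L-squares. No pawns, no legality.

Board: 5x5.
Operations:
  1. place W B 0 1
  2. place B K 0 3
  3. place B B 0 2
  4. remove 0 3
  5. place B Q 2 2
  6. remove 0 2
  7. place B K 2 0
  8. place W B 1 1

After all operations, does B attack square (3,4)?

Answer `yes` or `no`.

Answer: no

Derivation:
Op 1: place WB@(0,1)
Op 2: place BK@(0,3)
Op 3: place BB@(0,2)
Op 4: remove (0,3)
Op 5: place BQ@(2,2)
Op 6: remove (0,2)
Op 7: place BK@(2,0)
Op 8: place WB@(1,1)
Per-piece attacks for B:
  BK@(2,0): attacks (2,1) (3,0) (1,0) (3,1) (1,1)
  BQ@(2,2): attacks (2,3) (2,4) (2,1) (2,0) (3,2) (4,2) (1,2) (0,2) (3,3) (4,4) (3,1) (4,0) (1,3) (0,4) (1,1) [ray(0,-1) blocked at (2,0); ray(-1,-1) blocked at (1,1)]
B attacks (3,4): no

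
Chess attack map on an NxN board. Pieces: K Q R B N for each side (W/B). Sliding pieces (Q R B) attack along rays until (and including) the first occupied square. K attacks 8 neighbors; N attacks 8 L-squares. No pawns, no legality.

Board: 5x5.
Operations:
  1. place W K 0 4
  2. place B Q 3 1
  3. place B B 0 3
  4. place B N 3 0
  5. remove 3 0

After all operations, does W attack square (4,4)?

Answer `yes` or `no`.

Op 1: place WK@(0,4)
Op 2: place BQ@(3,1)
Op 3: place BB@(0,3)
Op 4: place BN@(3,0)
Op 5: remove (3,0)
Per-piece attacks for W:
  WK@(0,4): attacks (0,3) (1,4) (1,3)
W attacks (4,4): no

Answer: no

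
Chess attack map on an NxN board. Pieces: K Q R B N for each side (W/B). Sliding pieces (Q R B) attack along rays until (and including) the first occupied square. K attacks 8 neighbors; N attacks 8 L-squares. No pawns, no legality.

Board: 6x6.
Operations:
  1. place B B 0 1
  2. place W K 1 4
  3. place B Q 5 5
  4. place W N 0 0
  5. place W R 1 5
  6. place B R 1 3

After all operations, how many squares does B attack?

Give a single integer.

Answer: 21

Derivation:
Op 1: place BB@(0,1)
Op 2: place WK@(1,4)
Op 3: place BQ@(5,5)
Op 4: place WN@(0,0)
Op 5: place WR@(1,5)
Op 6: place BR@(1,3)
Per-piece attacks for B:
  BB@(0,1): attacks (1,2) (2,3) (3,4) (4,5) (1,0)
  BR@(1,3): attacks (1,4) (1,2) (1,1) (1,0) (2,3) (3,3) (4,3) (5,3) (0,3) [ray(0,1) blocked at (1,4)]
  BQ@(5,5): attacks (5,4) (5,3) (5,2) (5,1) (5,0) (4,5) (3,5) (2,5) (1,5) (4,4) (3,3) (2,2) (1,1) (0,0) [ray(-1,0) blocked at (1,5); ray(-1,-1) blocked at (0,0)]
Union (21 distinct): (0,0) (0,3) (1,0) (1,1) (1,2) (1,4) (1,5) (2,2) (2,3) (2,5) (3,3) (3,4) (3,5) (4,3) (4,4) (4,5) (5,0) (5,1) (5,2) (5,3) (5,4)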